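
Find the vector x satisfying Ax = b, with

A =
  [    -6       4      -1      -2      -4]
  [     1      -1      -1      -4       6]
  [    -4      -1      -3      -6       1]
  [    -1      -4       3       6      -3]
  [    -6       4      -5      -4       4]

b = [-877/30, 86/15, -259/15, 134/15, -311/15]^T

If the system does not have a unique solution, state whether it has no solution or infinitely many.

x_1 = 12/5, x_2 = -4/3, x_3 = 0, x_4 = 7/4, x_5 = 3/2

Row-reduce the augmented matrix:
R1 ← R1 / (-6).
R2 ← R2 − 1·R1.
R3 ← R3 + 4·R1.
R4 ← R4 + 1·R1.
R5 ← R5 + 6·R1.
R2 ← R2 / (-1/3).
R1 ← R1 + 2/3·R2.
R3 ← R3 + 11/3·R2.
R4 ← R4 + 14/3·R2.
R3 ← R3 / (21/2).
R1 ← R1 − 5/2·R3.
R2 ← R2 − 7/2·R3.
R4 ← R4 − 39/2·R3.
R5 ← R5 + 4·R3.
R4 ← R4 / (-90/7).
R1 ← R1 + 26/21·R4.
R2 ← R2 + 4/3·R4.
R3 ← R3 − 86/21·R4.
R5 ← R5 − 302/21·R4.
R5 ← R5 / (2048/135).
R1 ← R1 − 91/135·R5.
R2 ← R2 + 37/135·R5.
R3 ← R3 − 374/135·R5.
R4 ← R4 + 88/45·R5.
Reading off the reduced rows gives x_1 = 12/5, x_2 = -4/3, x_3 = 0, x_4 = 7/4, x_5 = 3/2.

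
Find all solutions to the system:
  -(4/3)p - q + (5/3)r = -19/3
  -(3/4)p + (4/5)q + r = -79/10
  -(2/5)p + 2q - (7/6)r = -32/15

p = 2, q = -3, r = -4

Row-reduce the augmented matrix:
R1 ← R1 / (-4/3).
R2 ← R2 + 3/4·R1.
R3 ← R3 + 2/5·R1.
R2 ← R2 / (109/80).
R1 ← R1 − 3/4·R2.
R3 ← R3 − 23/10·R2.
R3 ← R3 / (-1159/654).
R1 ← R1 + 140/109·R3.
R2 ← R2 − 5/109·R3.
Reading off the reduced rows gives p = 2, q = -3, r = -4.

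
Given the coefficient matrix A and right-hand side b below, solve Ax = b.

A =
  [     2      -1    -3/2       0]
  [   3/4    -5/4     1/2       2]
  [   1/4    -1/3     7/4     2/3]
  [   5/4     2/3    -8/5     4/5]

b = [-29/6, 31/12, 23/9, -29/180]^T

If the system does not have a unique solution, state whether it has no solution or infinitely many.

Row-reduce the augmented matrix:
R1 ← R1 / (2).
R2 ← R2 − 3/4·R1.
R3 ← R3 − 1/4·R1.
R4 ← R4 − 5/4·R1.
R2 ← R2 / (-7/8).
R1 ← R1 + 1/2·R2.
R3 ← R3 + 5/24·R2.
R4 ← R4 − 31/24·R2.
R3 ← R3 / (283/168).
R1 ← R1 + 19/14·R3.
R2 ← R2 + 17/14·R3.
R4 ← R4 − 761/840·R3.
R4 ← R4 / (15494/4245).
R1 ← R1 + 280/283·R4.
R2 ← R2 + 608/283·R4.
R3 ← R3 − 32/283·R4.
Reading off the reduced rows gives x_1 = -1, x_2 = 4/3, x_3 = 1, x_4 = 9/4.

x_1 = -1, x_2 = 4/3, x_3 = 1, x_4 = 9/4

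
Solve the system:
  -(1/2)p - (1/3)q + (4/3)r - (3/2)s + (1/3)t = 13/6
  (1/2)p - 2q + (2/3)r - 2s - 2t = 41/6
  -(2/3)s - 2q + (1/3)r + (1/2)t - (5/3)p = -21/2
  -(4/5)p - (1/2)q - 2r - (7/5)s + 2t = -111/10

infinitely many solutions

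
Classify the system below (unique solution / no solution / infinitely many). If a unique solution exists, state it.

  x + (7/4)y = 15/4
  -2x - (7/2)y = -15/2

infinitely many solutions

Row-reduce:
R2 ← R2 + 2·R1.
Rank is 1 with 2 unknowns, leaving y free.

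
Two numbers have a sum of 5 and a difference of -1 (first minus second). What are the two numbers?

first number: 2, second number: 3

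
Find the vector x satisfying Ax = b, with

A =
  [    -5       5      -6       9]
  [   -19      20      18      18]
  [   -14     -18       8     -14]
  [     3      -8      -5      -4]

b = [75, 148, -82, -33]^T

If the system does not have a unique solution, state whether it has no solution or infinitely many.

Row-reduce the augmented matrix:
R1 ← R1 / (-5).
R2 ← R2 + 19·R1.
R3 ← R3 + 14·R1.
R4 ← R4 − 3·R1.
R1 ← R1 + 1·R2.
R3 ← R3 + 32·R2.
R4 ← R4 + 5·R2.
R3 ← R3 / (6652/5).
R1 ← R1 − 42·R3.
R2 ← R2 − 204/5·R3.
R4 ← R4 − 977/5·R3.
R4 ← R4 / (3819/1663).
R1 ← R1 + 660/1663·R4.
R2 ← R2 − 1497/1663·R4.
R3 ← R3 + 697/1663·R4.
Reading off the reduced rows gives x_1 = -2, x_2 = 1, x_3 = -1, x_4 = 6.

x_1 = -2, x_2 = 1, x_3 = -1, x_4 = 6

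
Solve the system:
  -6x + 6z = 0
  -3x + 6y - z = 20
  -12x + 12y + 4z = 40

Row-reduce:
R1 ← R1 / (-6).
R2 ← R2 + 3·R1.
R3 ← R3 + 12·R1.
R2 ← R2 / (6).
R3 ← R3 − 12·R2.
Rank is 2 with 3 unknowns, leaving z free.

infinitely many solutions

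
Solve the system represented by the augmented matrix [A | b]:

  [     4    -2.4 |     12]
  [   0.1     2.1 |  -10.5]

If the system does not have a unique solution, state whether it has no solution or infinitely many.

x_1 = 0, x_2 = -5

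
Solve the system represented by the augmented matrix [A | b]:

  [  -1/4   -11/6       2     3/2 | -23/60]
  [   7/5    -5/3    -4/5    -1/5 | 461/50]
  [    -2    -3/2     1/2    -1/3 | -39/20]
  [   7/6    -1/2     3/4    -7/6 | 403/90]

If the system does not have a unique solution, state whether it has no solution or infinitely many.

Row-reduce the augmented matrix:
R1 ← R1 / (-1/4).
R2 ← R2 − 7/5·R1.
R3 ← R3 + 2·R1.
R4 ← R4 − 7/6·R1.
R2 ← R2 / (-179/15).
R1 ← R1 − 22/3·R2.
R3 ← R3 − 79/6·R2.
R4 ← R4 + 163/18·R2.
R3 ← R3 / (-1441/358).
R1 ← R1 + 288/179·R3.
R2 ← R2 + 156/179·R3.
R4 ← R4 − 1569/716·R3.
R4 ← R4 / (-37663/17292).
R1 ← R1 − 508/1441·R4.
R2 ← R2 − 35/1441·R4.
R3 ← R3 − 3529/4323·R4.
Reading off the reduced rows gives x_1 = 8/3, x_2 = -5/2, x_3 = -7/5, x_4 = -1.

x_1 = 8/3, x_2 = -5/2, x_3 = -7/5, x_4 = -1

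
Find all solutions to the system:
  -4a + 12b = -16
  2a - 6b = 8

Row-reduce:
R1 ← R1 / (-4).
R2 ← R2 − 2·R1.
Rank is 1 with 2 unknowns, leaving b free.

infinitely many solutions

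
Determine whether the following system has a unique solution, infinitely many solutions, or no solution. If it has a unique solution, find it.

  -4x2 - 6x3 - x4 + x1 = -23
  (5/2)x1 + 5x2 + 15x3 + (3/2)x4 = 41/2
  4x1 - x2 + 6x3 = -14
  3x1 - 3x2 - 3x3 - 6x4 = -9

infinitely many solutions

Row-reduce:
R2 ← R2 − 5/2·R1.
R3 ← R3 − 4·R1.
R4 ← R4 − 3·R1.
R2 ← R2 / (15).
R1 ← R1 + 4·R2.
R3 ← R3 − 15·R2.
R4 ← R4 − 9·R2.
Swap R3 and R4.
R3 ← R3 / (-3).
R1 ← R1 − 2·R3.
R2 ← R2 − 2·R3.
Rank is 3 with 4 unknowns, leaving x4 free.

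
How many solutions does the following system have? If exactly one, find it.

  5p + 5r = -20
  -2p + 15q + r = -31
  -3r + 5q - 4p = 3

infinitely many solutions

Row-reduce:
R1 ← R1 / (5).
R2 ← R2 + 2·R1.
R3 ← R3 + 4·R1.
R2 ← R2 / (15).
R3 ← R3 − 5·R2.
Rank is 2 with 3 unknowns, leaving r free.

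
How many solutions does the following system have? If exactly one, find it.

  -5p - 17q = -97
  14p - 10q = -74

Row-reduce the augmented matrix:
R1 ← R1 / (-5).
R2 ← R2 − 14·R1.
R2 ← R2 / (-288/5).
R1 ← R1 − 17/5·R2.
Reading off the reduced rows gives p = -1, q = 6.

p = -1, q = 6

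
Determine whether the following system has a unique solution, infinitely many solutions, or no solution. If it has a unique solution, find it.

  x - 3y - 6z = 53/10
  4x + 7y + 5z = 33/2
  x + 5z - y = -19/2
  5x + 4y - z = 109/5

Row-reduce the augmented matrix:
R2 ← R2 − 4·R1.
R3 ← R3 − 1·R1.
R4 ← R4 − 5·R1.
R2 ← R2 / (19).
R1 ← R1 + 3·R2.
R3 ← R3 − 2·R2.
R4 ← R4 − 19·R2.
R3 ← R3 / (151/19).
R1 ← R1 + 27/19·R3.
R2 ← R2 − 29/19·R3.
R4 reduces to 0 = 0, so the extra equation is consistent.
Reading off the reduced rows gives x = 2, y = 5/2, z = -9/5.

x = 2, y = 5/2, z = -9/5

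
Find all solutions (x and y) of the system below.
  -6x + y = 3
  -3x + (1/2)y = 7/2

Row-reduce:
R1 ← R1 / (-6).
R2 ← R2 + 3·R1.
Row 2 reduces to 0 = 2, a contradiction. The system is inconsistent.

no solution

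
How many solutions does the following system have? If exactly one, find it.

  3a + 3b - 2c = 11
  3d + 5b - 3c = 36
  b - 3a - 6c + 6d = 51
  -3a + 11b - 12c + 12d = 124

no solution

Row-reduce:
R1 ← R1 / (3).
R3 ← R3 + 3·R1.
R4 ← R4 + 3·R1.
R2 ← R2 / (5).
R1 ← R1 − 1·R2.
R3 ← R3 − 4·R2.
R4 ← R4 − 14·R2.
R3 ← R3 / (-28/5).
R1 ← R1 + 1/15·R3.
R2 ← R2 + 3/5·R3.
R4 ← R4 + 28/5·R3.
Row 4 reduces to 0 = 1, a contradiction. The system is inconsistent.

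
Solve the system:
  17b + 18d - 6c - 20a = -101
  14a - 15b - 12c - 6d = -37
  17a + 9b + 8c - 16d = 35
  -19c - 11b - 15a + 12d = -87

Row-reduce the augmented matrix:
R1 ← R1 / (-20).
R2 ← R2 − 14·R1.
R3 ← R3 − 17·R1.
R4 ← R4 + 15·R1.
R2 ← R2 / (-31/10).
R1 ← R1 + 17/20·R2.
R3 ← R3 − 469/20·R2.
R4 ← R4 + 95/4·R2.
R3 ← R3 / (-3709/31).
R1 ← R1 − 147/31·R3.
R2 ← R2 − 162/31·R3.
R4 ← R4 − 3398/31·R3.
R4 ← R4 / (-25838/3709).
R1 ← R1 + 2814/3709·R4.
R2 ← R2 − 78/3709·R4.
R3 ← R3 + 1526/3709·R4.
Reading off the reduced rows gives a = -2, b = -3, c = 6, d = -3.

a = -2, b = -3, c = 6, d = -3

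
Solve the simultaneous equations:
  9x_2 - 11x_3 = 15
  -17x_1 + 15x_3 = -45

Row-reduce:
Swap R1 and R2.
R1 ← R1 / (-17).
R2 ← R2 / (9).
Rank is 2 with 3 unknowns, leaving x_3 free.

infinitely many solutions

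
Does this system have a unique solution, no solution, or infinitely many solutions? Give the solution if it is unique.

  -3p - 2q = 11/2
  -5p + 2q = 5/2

p = -1, q = -5/4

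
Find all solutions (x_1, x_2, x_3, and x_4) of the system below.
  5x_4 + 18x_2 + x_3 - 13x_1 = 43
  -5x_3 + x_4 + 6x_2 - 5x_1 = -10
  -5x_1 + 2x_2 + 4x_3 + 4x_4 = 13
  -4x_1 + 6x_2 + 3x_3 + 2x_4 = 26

no solution

Row-reduce:
R1 ← R1 / (-13).
R2 ← R2 + 5·R1.
R3 ← R3 + 5·R1.
R4 ← R4 + 4·R1.
R2 ← R2 / (-12/13).
R1 ← R1 + 18/13·R2.
R3 ← R3 + 64/13·R2.
R4 ← R4 − 6/13·R2.
R3 ← R3 / (97/3).
R1 ← R1 − 8·R3.
R2 ← R2 − 35/6·R3.
Row 4 reduces to 0 = -1/2, a contradiction. The system is inconsistent.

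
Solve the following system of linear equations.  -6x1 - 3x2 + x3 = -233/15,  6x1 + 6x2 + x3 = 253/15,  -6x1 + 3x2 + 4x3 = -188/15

Row-reduce the augmented matrix:
R1 ← R1 / (-6).
R2 ← R2 − 6·R1.
R3 ← R3 + 6·R1.
R2 ← R2 / (3).
R1 ← R1 − 1/2·R2.
R3 ← R3 − 6·R2.
R3 ← R3 / (-1).
R1 ← R1 + 1/2·R3.
R2 ← R2 − 2/3·R3.
Reading off the reduced rows gives x1 = 11/5, x2 = 2/3, x3 = -1/3.

x1 = 11/5, x2 = 2/3, x3 = -1/3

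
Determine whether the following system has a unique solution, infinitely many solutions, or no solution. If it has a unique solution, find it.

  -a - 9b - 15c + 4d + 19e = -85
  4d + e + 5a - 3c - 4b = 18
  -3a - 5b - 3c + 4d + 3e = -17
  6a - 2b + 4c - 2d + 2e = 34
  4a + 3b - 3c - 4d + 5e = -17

infinitely many solutions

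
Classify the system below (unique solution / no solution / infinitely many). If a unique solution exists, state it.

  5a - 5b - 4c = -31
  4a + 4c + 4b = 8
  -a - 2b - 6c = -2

a = -2, b = 5, c = -1

Row-reduce the augmented matrix:
R1 ← R1 / (5).
R2 ← R2 − 4·R1.
R3 ← R3 + 1·R1.
R2 ← R2 / (8).
R1 ← R1 + 1·R2.
R3 ← R3 + 3·R2.
R3 ← R3 / (-41/10).
R1 ← R1 − 1/10·R3.
R2 ← R2 − 9/10·R3.
Reading off the reduced rows gives a = -2, b = 5, c = -1.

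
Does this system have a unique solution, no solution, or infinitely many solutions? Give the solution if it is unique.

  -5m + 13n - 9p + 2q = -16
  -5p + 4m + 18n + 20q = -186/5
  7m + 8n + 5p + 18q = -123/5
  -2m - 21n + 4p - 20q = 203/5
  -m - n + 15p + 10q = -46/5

Row-reduce the augmented matrix:
R1 ← R1 / (-5).
R2 ← R2 − 4·R1.
R3 ← R3 − 7·R1.
R4 ← R4 + 2·R1.
R5 ← R5 + 1·R1.
R2 ← R2 / (142/5).
R1 ← R1 + 13/5·R2.
R3 ← R3 − 131/5·R2.
R4 ← R4 + 131/5·R2.
R5 ← R5 + 18/5·R2.
R3 ← R3 / (519/142).
R1 ← R1 − 97/142·R3.
R2 ← R2 + 61/142·R3.
R4 ← R4 + 519/142·R3.
R5 ← R5 − 1083/71·R3.
Swap R4 and R5.
R4 ← R4 / (1504/173).
R1 ← R1 − 734/519·R4.
R2 ← R2 − 448/519·R4.
R3 ← R3 − 124/519·R4.
R5 reduces to 0 = 0, so the extra equation is consistent.
Reading off the reduced rows gives m = 1/5, n = -1, p = 0, q = -1.

m = 1/5, n = -1, p = 0, q = -1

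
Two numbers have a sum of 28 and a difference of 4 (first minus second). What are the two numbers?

first number: 16, second number: 12

Let x = first number, y = second number.
  x + y = 28
  x - y = 4
Row-reduce the augmented matrix:
R2 ← R2 − 1·R1.
R2 ← R2 / (-2).
R1 ← R1 − 1·R2.
Reading off the reduced rows gives x = 16, y = 12.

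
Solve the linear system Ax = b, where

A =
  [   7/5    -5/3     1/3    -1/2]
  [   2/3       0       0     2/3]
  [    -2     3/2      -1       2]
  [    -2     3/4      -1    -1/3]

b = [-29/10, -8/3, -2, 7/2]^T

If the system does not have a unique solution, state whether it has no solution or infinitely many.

x_1 = -1, x_2 = 2, x_3 = 1, x_4 = -3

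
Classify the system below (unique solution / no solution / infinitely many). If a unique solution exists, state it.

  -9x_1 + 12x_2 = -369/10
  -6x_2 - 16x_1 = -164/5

x_1 = 5/2, x_2 = -6/5

Row-reduce the augmented matrix:
R1 ← R1 / (-9).
R2 ← R2 + 16·R1.
R2 ← R2 / (-82/3).
R1 ← R1 + 4/3·R2.
Reading off the reduced rows gives x_1 = 5/2, x_2 = -6/5.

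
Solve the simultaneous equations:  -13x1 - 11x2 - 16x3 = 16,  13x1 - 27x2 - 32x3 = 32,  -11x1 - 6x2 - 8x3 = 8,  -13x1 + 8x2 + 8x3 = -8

Row-reduce the augmented matrix:
R1 ← R1 / (-13).
R2 ← R2 − 13·R1.
R3 ← R3 + 11·R1.
R4 ← R4 + 13·R1.
R2 ← R2 / (-38).
R1 ← R1 − 11/13·R2.
R3 ← R3 − 43/13·R2.
R4 ← R4 − 19·R2.
R3 ← R3 / (336/247).
R1 ← R1 − 40/247·R3.
R2 ← R2 − 24/19·R3.
R4 reduces to 0 = 0, so the extra equation is consistent.
Reading off the reduced rows gives x1 = 0, x2 = 0, x3 = -1.

x1 = 0, x2 = 0, x3 = -1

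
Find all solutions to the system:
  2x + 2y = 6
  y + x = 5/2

no solution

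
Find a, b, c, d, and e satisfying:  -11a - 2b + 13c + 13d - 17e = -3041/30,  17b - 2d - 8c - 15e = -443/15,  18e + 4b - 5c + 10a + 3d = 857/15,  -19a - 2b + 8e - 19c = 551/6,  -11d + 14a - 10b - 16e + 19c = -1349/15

a = -1/2, b = -2/3, c = -3, d = -7/5, e = 3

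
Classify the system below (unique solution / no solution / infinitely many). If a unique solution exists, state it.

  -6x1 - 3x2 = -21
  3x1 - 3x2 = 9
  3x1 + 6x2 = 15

no solution

Row-reduce:
R1 ← R1 / (-6).
R2 ← R2 − 3·R1.
R3 ← R3 − 3·R1.
R2 ← R2 / (-9/2).
R1 ← R1 − 1/2·R2.
R3 ← R3 − 9/2·R2.
Row 3 reduces to 0 = 3, a contradiction. The system is inconsistent.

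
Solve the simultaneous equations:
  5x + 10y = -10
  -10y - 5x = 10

infinitely many solutions

Row-reduce:
R1 ← R1 / (5).
R2 ← R2 + 5·R1.
Rank is 1 with 2 unknowns, leaving y free.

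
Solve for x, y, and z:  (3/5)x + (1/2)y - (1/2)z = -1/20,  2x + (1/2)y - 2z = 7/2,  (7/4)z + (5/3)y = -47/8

x = 2, y = -3, z = -1/2

Row-reduce the augmented matrix:
R1 ← R1 / (3/5).
R2 ← R2 − 2·R1.
R2 ← R2 / (-7/6).
R1 ← R1 − 5/6·R2.
R3 ← R3 − 5/3·R2.
R3 ← R3 / (107/84).
R1 ← R1 + 15/14·R3.
R2 ← R2 − 2/7·R3.
Reading off the reduced rows gives x = 2, y = -3, z = -1/2.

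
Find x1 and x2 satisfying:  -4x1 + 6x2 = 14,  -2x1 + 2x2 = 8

Row-reduce the augmented matrix:
R1 ← R1 / (-4).
R2 ← R2 + 2·R1.
R2 ← R2 / (-1).
R1 ← R1 + 3/2·R2.
Reading off the reduced rows gives x1 = -5, x2 = -1.

x1 = -5, x2 = -1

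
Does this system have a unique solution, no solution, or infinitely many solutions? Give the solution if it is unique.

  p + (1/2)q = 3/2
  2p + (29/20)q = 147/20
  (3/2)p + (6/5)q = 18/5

Row-reduce:
R2 ← R2 − 2·R1.
R3 ← R3 − 3/2·R1.
R2 ← R2 / (9/20).
R1 ← R1 − 1/2·R2.
R3 ← R3 − 9/20·R2.
Row 3 reduces to 0 = -3, a contradiction. The system is inconsistent.

no solution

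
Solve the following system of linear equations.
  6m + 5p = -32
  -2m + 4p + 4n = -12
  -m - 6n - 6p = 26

m = -2, n = 0, p = -4

Row-reduce the augmented matrix:
R1 ← R1 / (6).
R2 ← R2 + 2·R1.
R3 ← R3 + 1·R1.
R2 ← R2 / (4).
R3 ← R3 + 6·R2.
R3 ← R3 / (10/3).
R1 ← R1 − 5/6·R3.
R2 ← R2 − 17/12·R3.
Reading off the reduced rows gives m = -2, n = 0, p = -4.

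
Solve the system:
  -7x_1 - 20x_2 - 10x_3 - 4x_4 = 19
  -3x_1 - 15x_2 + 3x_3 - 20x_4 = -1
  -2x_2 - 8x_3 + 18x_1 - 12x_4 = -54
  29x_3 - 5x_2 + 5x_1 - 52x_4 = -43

no solution

Row-reduce:
R1 ← R1 / (-7).
R2 ← R2 + 3·R1.
R3 ← R3 − 18·R1.
R4 ← R4 − 5·R1.
R2 ← R2 / (-45/7).
R1 ← R1 − 20/7·R2.
R3 ← R3 + 374/7·R2.
R4 ← R4 + 135/7·R2.
R3 ← R3 / (-1414/15).
R1 ← R1 − 14/3·R3.
R2 ← R2 + 17/15·R3.
Row 4 reduces to 0 = -2, a contradiction. The system is inconsistent.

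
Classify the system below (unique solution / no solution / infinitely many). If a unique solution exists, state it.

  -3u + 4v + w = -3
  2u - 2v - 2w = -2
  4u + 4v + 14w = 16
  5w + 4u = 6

u = -1, v = -2, w = 2

Row-reduce the augmented matrix:
R1 ← R1 / (-3).
R2 ← R2 − 2·R1.
R3 ← R3 − 4·R1.
R4 ← R4 − 4·R1.
R2 ← R2 / (2/3).
R1 ← R1 + 4/3·R2.
R3 ← R3 − 28/3·R2.
R4 ← R4 − 16/3·R2.
R3 ← R3 / (34).
R1 ← R1 + 3·R3.
R2 ← R2 + 2·R3.
R4 ← R4 − 17·R3.
R4 reduces to 0 = 0, so the extra equation is consistent.
Reading off the reduced rows gives u = -1, v = -2, w = 2.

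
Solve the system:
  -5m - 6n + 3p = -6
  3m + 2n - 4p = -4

Row-reduce:
R1 ← R1 / (-5).
R2 ← R2 − 3·R1.
R2 ← R2 / (-8/5).
R1 ← R1 − 6/5·R2.
Rank is 2 with 3 unknowns, leaving p free.

infinitely many solutions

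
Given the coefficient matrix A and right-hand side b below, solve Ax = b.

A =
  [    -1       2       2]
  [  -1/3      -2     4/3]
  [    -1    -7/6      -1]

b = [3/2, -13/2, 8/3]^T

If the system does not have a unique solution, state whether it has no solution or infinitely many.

Row-reduce the augmented matrix:
R1 ← R1 / (-1).
R2 ← R2 + 1/3·R1.
R3 ← R3 + 1·R1.
R2 ← R2 / (-8/3).
R1 ← R1 + 2·R2.
R3 ← R3 + 19/6·R2.
R3 ← R3 / (-91/24).
R1 ← R1 + 5/2·R3.
R2 ← R2 + 1/4·R3.
Reading off the reduced rows gives x_1 = -5/2, x_2 = 2, x_3 = -5/2.

x_1 = -5/2, x_2 = 2, x_3 = -5/2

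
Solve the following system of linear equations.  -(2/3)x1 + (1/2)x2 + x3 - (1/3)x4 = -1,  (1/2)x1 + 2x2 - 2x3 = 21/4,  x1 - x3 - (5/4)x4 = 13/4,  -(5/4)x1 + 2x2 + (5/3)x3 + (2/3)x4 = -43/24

x1 = 1/2, x2 = 1, x3 = -3/2, x4 = -1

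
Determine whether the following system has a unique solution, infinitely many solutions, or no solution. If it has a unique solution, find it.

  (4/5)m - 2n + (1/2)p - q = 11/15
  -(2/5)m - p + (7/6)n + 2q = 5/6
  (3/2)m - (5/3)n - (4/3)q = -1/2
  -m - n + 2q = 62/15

m = -7/3, n = -9/5, p = -2, q = 0

Row-reduce the augmented matrix:
R1 ← R1 / (4/5).
R2 ← R2 + 2/5·R1.
R3 ← R3 − 3/2·R1.
R4 ← R4 + 1·R1.
R2 ← R2 / (1/6).
R1 ← R1 + 5/2·R2.
R3 ← R3 − 25/12·R2.
R4 ← R4 + 7/2·R2.
R3 ← R3 / (135/16).
R1 ← R1 + 85/8·R3.
R2 ← R2 + 9/2·R3.
R4 ← R4 + 121/8·R3.
R4 ← R4 / (-158/405).
R1 ← R1 + 136/81·R4.
R2 ← R2 + 32/45·R4.
R3 ← R3 + 874/405·R4.
Reading off the reduced rows gives m = -7/3, n = -9/5, p = -2, q = 0.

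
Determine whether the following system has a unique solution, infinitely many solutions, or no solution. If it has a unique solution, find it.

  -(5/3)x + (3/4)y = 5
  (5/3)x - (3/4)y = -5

infinitely many solutions

Row-reduce:
R1 ← R1 / (-5/3).
R2 ← R2 − 5/3·R1.
Rank is 1 with 2 unknowns, leaving y free.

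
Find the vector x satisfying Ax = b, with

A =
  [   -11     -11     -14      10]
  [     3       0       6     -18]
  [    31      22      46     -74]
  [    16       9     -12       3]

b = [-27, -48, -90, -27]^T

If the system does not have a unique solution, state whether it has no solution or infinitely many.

Row-reduce:
R1 ← R1 / (-11).
R2 ← R2 − 3·R1.
R3 ← R3 − 31·R1.
R4 ← R4 − 16·R1.
R2 ← R2 / (-3).
R1 ← R1 − 1·R2.
R3 ← R3 + 9·R2.
R4 ← R4 + 7·R2.
Swap R3 and R4.
R3 ← R3 / (-412/11).
R1 ← R1 − 2·R3.
R2 ← R2 + 8/11·R3.
Rank is 3 with 4 unknowns, leaving x_4 free.

infinitely many solutions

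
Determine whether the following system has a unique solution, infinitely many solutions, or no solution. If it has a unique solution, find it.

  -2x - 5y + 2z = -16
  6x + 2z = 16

infinitely many solutions

Row-reduce:
R1 ← R1 / (-2).
R2 ← R2 − 6·R1.
R2 ← R2 / (-15).
R1 ← R1 − 5/2·R2.
Rank is 2 with 3 unknowns, leaving z free.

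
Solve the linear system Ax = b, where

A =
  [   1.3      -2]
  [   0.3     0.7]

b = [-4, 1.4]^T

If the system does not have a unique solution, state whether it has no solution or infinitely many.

Row-reduce the augmented matrix:
R1 ← R1 / (13/10).
R2 ← R2 − 3/10·R1.
R2 ← R2 / (151/130).
R1 ← R1 + 20/13·R2.
Reading off the reduced rows gives x_1 = 0, x_2 = 2.

x_1 = 0, x_2 = 2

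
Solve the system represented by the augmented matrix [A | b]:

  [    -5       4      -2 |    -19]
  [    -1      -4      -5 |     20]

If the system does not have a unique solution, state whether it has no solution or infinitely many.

infinitely many solutions

Row-reduce:
R1 ← R1 / (-5).
R2 ← R2 + 1·R1.
R2 ← R2 / (-24/5).
R1 ← R1 + 4/5·R2.
Rank is 2 with 3 unknowns, leaving x_3 free.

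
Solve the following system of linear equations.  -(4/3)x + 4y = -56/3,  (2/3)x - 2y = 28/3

infinitely many solutions

Row-reduce:
R1 ← R1 / (-4/3).
R2 ← R2 − 2/3·R1.
Rank is 1 with 2 unknowns, leaving y free.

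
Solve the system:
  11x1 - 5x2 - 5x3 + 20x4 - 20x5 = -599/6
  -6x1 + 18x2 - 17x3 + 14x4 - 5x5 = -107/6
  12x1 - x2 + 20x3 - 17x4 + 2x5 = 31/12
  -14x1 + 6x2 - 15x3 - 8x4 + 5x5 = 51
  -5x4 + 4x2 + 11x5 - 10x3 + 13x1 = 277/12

x1 = -3/2, x2 = 0, x3 = -1/3, x4 = -5/4, x5 = 3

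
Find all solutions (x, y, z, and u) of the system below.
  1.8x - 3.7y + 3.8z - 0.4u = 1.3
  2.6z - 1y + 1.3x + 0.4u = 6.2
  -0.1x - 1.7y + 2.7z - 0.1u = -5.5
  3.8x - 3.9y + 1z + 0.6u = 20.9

x = 6, y = 1, z = -1, u = 5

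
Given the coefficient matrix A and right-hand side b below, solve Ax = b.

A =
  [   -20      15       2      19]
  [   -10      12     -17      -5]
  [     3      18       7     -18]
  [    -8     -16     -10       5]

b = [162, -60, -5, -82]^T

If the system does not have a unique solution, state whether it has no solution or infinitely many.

x_1 = 1, x_2 = 4, x_3 = 4, x_4 = 6

Row-reduce the augmented matrix:
R1 ← R1 / (-20).
R2 ← R2 + 10·R1.
R3 ← R3 − 3·R1.
R4 ← R4 + 8·R1.
R2 ← R2 / (9/2).
R1 ← R1 + 3/4·R2.
R3 ← R3 − 81/4·R2.
R4 ← R4 + 22·R2.
R3 ← R3 / (883/10).
R1 ← R1 + 31/10·R3.
R2 ← R2 + 4·R3.
R4 ← R4 + 494/5·R3.
R4 ← R4 / (-138527/7947).
R1 ← R1 + 4259/2649·R4.
R2 ← R2 + 7571/7947·R4.
R3 ← R3 − 501/883·R4.
Reading off the reduced rows gives x_1 = 1, x_2 = 4, x_3 = 4, x_4 = 6.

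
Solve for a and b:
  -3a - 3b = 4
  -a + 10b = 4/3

a = -4/3, b = 0

From equation 2: a = -4/3 + 10·b.
Substitute into equation 1 and solve: b = 0.
Then a = -4/3.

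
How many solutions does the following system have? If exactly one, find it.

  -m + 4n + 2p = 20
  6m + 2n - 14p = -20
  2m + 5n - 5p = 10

infinitely many solutions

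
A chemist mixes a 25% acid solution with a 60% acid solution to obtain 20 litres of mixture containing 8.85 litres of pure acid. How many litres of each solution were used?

Let a = litres of solution A, b = litres of solution B.
  a + b = 20
  (1/4)a + (3/5)b = 177/20
From equation 1: a = 20 − b.
Substitute into equation 2 and solve: b = 11.
Then a = 9.

litres of solution A: 9, litres of solution B: 11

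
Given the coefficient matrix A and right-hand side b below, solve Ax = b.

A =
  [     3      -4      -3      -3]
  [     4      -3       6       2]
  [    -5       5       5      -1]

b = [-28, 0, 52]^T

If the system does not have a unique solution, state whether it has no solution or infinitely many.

infinitely many solutions

Row-reduce:
R1 ← R1 / (3).
R2 ← R2 − 4·R1.
R3 ← R3 + 5·R1.
R2 ← R2 / (7/3).
R1 ← R1 + 4/3·R2.
R3 ← R3 + 5/3·R2.
R3 ← R3 / (50/7).
R1 ← R1 − 33/7·R3.
R2 ← R2 − 30/7·R3.
Rank is 3 with 4 unknowns, leaving x_4 free.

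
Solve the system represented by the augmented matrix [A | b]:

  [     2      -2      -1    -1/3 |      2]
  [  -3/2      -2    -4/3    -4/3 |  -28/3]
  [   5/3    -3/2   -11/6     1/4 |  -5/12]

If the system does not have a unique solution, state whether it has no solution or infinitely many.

Row-reduce:
R1 ← R1 / (2).
R2 ← R2 + 3/2·R1.
R3 ← R3 − 5/3·R1.
R2 ← R2 / (-7/2).
R1 ← R1 + 1·R2.
R3 ← R3 − 1/6·R2.
R3 ← R3 / (-277/252).
R1 ← R1 − 2/21·R3.
R2 ← R2 − 25/42·R3.
Rank is 3 with 4 unknowns, leaving x_4 free.

infinitely many solutions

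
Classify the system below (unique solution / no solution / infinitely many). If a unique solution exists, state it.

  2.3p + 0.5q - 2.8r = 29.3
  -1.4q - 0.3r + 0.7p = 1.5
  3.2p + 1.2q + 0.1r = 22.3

p = 6, q = 3, r = -5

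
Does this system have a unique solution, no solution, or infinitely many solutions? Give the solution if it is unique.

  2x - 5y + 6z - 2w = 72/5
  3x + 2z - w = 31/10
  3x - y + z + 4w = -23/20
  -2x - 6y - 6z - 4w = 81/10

Row-reduce the augmented matrix:
R1 ← R1 / (2).
R2 ← R2 − 3·R1.
R3 ← R3 − 3·R1.
R4 ← R4 + 2·R1.
R2 ← R2 / (15/2).
R1 ← R1 + 5/2·R2.
R3 ← R3 − 13/2·R2.
R4 ← R4 + 11·R2.
R3 ← R3 / (-29/15).
R1 ← R1 − 2/3·R3.
R2 ← R2 + 14/15·R3.
R4 ← R4 + 154/15·R3.
R4 ← R4 / (-900/29).
R1 ← R1 − 43/29·R4.
R2 ← R2 + 66/29·R4.
R3 ← R3 + 79/29·R4.
Reading off the reduced rows gives x = 1/5, y = -3/2, z = 3/4, w = -1.

x = 1/5, y = -3/2, z = 3/4, w = -1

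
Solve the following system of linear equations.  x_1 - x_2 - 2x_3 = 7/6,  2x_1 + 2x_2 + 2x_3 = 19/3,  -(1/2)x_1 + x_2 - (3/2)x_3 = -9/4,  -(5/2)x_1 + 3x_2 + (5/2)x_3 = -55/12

Row-reduce the augmented matrix:
R2 ← R2 − 2·R1.
R3 ← R3 + 1/2·R1.
R4 ← R4 + 5/2·R1.
R2 ← R2 / (4).
R1 ← R1 + 1·R2.
R3 ← R3 − 1/2·R2.
R4 ← R4 − 1/2·R2.
R3 ← R3 / (-13/4).
R1 ← R1 + 1/2·R3.
R2 ← R2 − 3/2·R3.
R4 ← R4 + 13/4·R3.
R4 reduces to 0 = 0, so the extra equation is consistent.
Reading off the reduced rows gives x_1 = 5/2, x_2 = 0, x_3 = 2/3.

x_1 = 5/2, x_2 = 0, x_3 = 2/3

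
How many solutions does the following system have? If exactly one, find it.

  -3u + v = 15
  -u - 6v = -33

u = -3, v = 6

Row-reduce the augmented matrix:
R1 ← R1 / (-3).
R2 ← R2 + 1·R1.
R2 ← R2 / (-19/3).
R1 ← R1 + 1/3·R2.
Reading off the reduced rows gives u = -3, v = 6.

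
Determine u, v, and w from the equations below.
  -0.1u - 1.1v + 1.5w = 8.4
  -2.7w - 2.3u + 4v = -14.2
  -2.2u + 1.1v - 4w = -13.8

Row-reduce the augmented matrix:
R1 ← R1 / (-1/10).
R2 ← R2 + 23/10·R1.
R3 ← R3 + 11/5·R1.
R2 ← R2 / (293/10).
R1 ← R1 − 11·R2.
R3 ← R3 − 253/10·R2.
R3 ← R3 / (-7147/1465).
R1 ← R1 + 303/293·R3.
R2 ← R2 + 372/293·R3.
Reading off the reduced rows gives u = -2, v = -2, w = 4.

u = -2, v = -2, w = 4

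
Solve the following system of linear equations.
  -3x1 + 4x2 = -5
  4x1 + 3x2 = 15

Row-reduce the augmented matrix:
R1 ← R1 / (-3).
R2 ← R2 − 4·R1.
R2 ← R2 / (25/3).
R1 ← R1 + 4/3·R2.
Reading off the reduced rows gives x1 = 3, x2 = 1.

x1 = 3, x2 = 1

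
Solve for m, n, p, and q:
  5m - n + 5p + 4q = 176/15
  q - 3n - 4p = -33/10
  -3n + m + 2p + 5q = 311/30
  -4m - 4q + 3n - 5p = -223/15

m = -1/3, n = -7/5, p = 2, q = 1/2

Row-reduce the augmented matrix:
R1 ← R1 / (5).
R3 ← R3 − 1·R1.
R4 ← R4 + 4·R1.
R2 ← R2 / (-3).
R1 ← R1 + 1/5·R2.
R3 ← R3 + 14/5·R2.
R4 ← R4 − 11/5·R2.
R3 ← R3 / (71/15).
R1 ← R1 − 19/15·R3.
R2 ← R2 − 4/3·R3.
R4 ← R4 + 59/15·R3.
R4 ← R4 / (188/71).
R1 ← R1 + 10/71·R4.
R2 ← R2 + 89/71·R4.
R3 ← R3 − 49/71·R4.
Reading off the reduced rows gives m = -1/3, n = -7/5, p = 2, q = 1/2.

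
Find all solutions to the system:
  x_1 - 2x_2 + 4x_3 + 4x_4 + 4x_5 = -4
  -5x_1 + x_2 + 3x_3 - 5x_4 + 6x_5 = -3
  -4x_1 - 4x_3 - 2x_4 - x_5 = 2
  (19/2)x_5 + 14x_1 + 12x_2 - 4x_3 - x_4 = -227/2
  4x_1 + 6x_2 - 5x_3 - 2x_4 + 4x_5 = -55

Row-reduce:
R2 ← R2 + 5·R1.
R3 ← R3 + 4·R1.
R4 ← R4 − 14·R1.
R5 ← R5 − 4·R1.
R2 ← R2 / (-9).
R1 ← R1 + 2·R2.
R3 ← R3 + 8·R2.
R4 ← R4 − 40·R2.
R5 ← R5 − 14·R2.
R3 ← R3 / (-76/9).
R1 ← R1 + 10/9·R3.
R2 ← R2 + 23/9·R3.
R4 ← R4 − 380/9·R3.
R5 ← R5 − 133/9·R3.
R4 ← R4 / (13).
R1 ← R1 − 11/19·R4.
R2 ← R2 + 71/38·R4.
R3 ← R3 + 3/38·R4.
R5 ← R5 − 13/2·R4.
Row 5 reduces to 0 = 1/4, a contradiction. The system is inconsistent.

no solution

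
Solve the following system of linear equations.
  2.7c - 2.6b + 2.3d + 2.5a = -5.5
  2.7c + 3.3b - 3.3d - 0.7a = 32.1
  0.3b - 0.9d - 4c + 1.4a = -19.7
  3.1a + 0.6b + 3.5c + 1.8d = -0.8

a = -3, b = 0, c = 5, d = -5

Row-reduce the augmented matrix:
R1 ← R1 / (5/2).
R2 ← R2 + 7/10·R1.
R3 ← R3 − 7/5·R1.
R4 ← R4 − 31/10·R1.
R2 ← R2 / (643/250).
R1 ← R1 + 26/25·R2.
R3 ← R3 − 439/250·R2.
R4 ← R4 − 478/125·R2.
R3 ← R3 / (-25307/3215).
R1 ← R1 − 1593/643·R3.
R2 ← R2 − 864/643·R3.
R4 ← R4 + 16031/3215·R3.
R4 ← R4 / (396588/126535).
R1 ← R1 + 13761/50614·R4.
R2 ← R2 + 27752/25307·R4.
R3 ← R3 − 2409/50614·R4.
Reading off the reduced rows gives a = -3, b = 0, c = 5, d = -5.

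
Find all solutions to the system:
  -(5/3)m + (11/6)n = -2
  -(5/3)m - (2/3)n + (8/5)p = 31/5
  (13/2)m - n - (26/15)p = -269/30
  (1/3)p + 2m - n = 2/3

Row-reduce:
R1 ← R1 / (-5/3).
R2 ← R2 + 5/3·R1.
R3 ← R3 − 13/2·R1.
R4 ← R4 − 2·R1.
R2 ← R2 / (-5/2).
R1 ← R1 + 11/10·R2.
R3 ← R3 − 123/20·R2.
R4 ← R4 − 6/5·R2.
R3 ← R3 / (826/375).
R1 ← R1 + 88/125·R3.
R2 ← R2 + 16/25·R3.
R4 ← R4 − 413/375·R3.
Row 4 reduces to 0 = 1/2, a contradiction. The system is inconsistent.

no solution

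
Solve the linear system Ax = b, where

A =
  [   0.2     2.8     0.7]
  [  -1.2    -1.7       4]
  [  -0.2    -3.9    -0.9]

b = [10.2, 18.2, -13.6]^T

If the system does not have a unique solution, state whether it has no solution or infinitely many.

Row-reduce the augmented matrix:
R1 ← R1 / (1/5).
R2 ← R2 + 6/5·R1.
R3 ← R3 + 1/5·R1.
R2 ← R2 / (151/10).
R1 ← R1 − 14·R2.
R3 ← R3 + 11/10·R2.
R3 ← R3 / (60/151).
R1 ← R1 + 1239/302·R3.
R2 ← R2 − 82/151·R3.
Reading off the reduced rows gives x_1 = 2, x_2 = 2, x_3 = 6.

x_1 = 2, x_2 = 2, x_3 = 6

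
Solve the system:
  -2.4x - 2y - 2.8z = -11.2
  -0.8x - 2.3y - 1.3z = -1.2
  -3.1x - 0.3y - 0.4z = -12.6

Row-reduce the augmented matrix:
R1 ← R1 / (-12/5).
R2 ← R2 + 4/5·R1.
R3 ← R3 + 31/10·R1.
R2 ← R2 / (-49/30).
R1 ← R1 − 5/6·R2.
R3 ← R3 − 137/60·R2.
R3 ← R3 / (265/98).
R1 ← R1 − 48/49·R3.
R2 ← R2 − 11/49·R3.
Reading off the reduced rows gives x = 4, y = -2, z = 2.

x = 4, y = -2, z = 2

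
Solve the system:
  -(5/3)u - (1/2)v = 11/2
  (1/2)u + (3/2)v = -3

u = -3, v = -1

Row-reduce the augmented matrix:
R1 ← R1 / (-5/3).
R2 ← R2 − 1/2·R1.
R2 ← R2 / (27/20).
R1 ← R1 − 3/10·R2.
Reading off the reduced rows gives u = -3, v = -1.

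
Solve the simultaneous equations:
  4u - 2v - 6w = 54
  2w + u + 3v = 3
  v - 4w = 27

u = 6, v = 3, w = -6

Row-reduce the augmented matrix:
R1 ← R1 / (4).
R2 ← R2 − 1·R1.
R2 ← R2 / (7/2).
R1 ← R1 + 1/2·R2.
R3 ← R3 − 1·R2.
R3 ← R3 / (-5).
R1 ← R1 + 1·R3.
R2 ← R2 − 1·R3.
Reading off the reduced rows gives u = 6, v = 3, w = -6.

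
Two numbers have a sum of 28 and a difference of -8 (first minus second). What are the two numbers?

Let x = first number, y = second number.
  x + y = 28
  x - y = -8
Row-reduce the augmented matrix:
R2 ← R2 − 1·R1.
R2 ← R2 / (-2).
R1 ← R1 − 1·R2.
Reading off the reduced rows gives x = 10, y = 18.

first number: 10, second number: 18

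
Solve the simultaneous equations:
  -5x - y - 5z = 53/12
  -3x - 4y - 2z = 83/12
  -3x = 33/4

x = -11/4, y = -2/3, z = 2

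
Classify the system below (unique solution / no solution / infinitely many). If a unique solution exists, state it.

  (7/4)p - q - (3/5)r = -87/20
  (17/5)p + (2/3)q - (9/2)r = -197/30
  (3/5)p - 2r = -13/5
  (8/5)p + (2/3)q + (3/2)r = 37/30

Row-reduce the augmented matrix:
R1 ← R1 / (7/4).
R2 ← R2 − 17/5·R1.
R3 ← R3 − 3/5·R1.
R4 ← R4 − 8/5·R1.
R2 ← R2 / (274/105).
R1 ← R1 + 4/7·R2.
R3 ← R3 − 12/35·R2.
R4 ← R4 − 166/105·R2.
R3 ← R3 / (-929/685).
R1 ← R1 + 147/137·R3.
R2 ← R2 + 3501/2740·R3.
R4 ← R4 − 2787/685·R3.
R4 reduces to 0 = 0, so the extra equation is consistent.
Reading off the reduced rows gives p = -1, q = 2, r = 1.

p = -1, q = 2, r = 1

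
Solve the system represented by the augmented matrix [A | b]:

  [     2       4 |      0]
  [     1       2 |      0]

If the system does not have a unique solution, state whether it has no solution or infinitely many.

Row-reduce:
R1 ← R1 / (2).
R2 ← R2 − 1·R1.
Rank is 1 with 2 unknowns, leaving x_2 free.

infinitely many solutions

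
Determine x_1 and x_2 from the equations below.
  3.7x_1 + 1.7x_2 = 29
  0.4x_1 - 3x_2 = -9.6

x_1 = 6, x_2 = 4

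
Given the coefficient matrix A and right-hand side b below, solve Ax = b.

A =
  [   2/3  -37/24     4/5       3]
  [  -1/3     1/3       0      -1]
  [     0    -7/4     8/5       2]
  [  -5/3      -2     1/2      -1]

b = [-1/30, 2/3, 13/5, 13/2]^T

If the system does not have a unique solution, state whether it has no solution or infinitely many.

infinitely many solutions

Row-reduce:
R1 ← R1 / (2/3).
R2 ← R2 + 1/3·R1.
R4 ← R4 + 5/3·R1.
R2 ← R2 / (-7/16).
R1 ← R1 + 37/16·R2.
R3 ← R3 + 7/4·R2.
R4 ← R4 + 281/48·R2.
Swap R3 and R4.
R3 ← R3 / (-599/210).
R1 ← R1 + 32/35·R3.
R2 ← R2 + 32/35·R3.
Rank is 3 with 4 unknowns, leaving x_4 free.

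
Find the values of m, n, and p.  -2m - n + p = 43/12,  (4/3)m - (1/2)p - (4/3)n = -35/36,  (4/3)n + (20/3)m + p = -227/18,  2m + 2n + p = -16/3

m = -5/3, n = -3/4, p = -1/2

Row-reduce the augmented matrix:
R1 ← R1 / (-2).
R2 ← R2 − 4/3·R1.
R3 ← R3 − 20/3·R1.
R4 ← R4 − 2·R1.
R2 ← R2 / (-2).
R1 ← R1 − 1/2·R2.
R3 ← R3 + 2·R2.
R4 ← R4 − 1·R2.
R3 ← R3 / (25/6).
R1 ← R1 + 11/24·R3.
R2 ← R2 + 1/12·R3.
R4 ← R4 − 25/12·R3.
R4 reduces to 0 = 0, so the extra equation is consistent.
Reading off the reduced rows gives m = -5/3, n = -3/4, p = -1/2.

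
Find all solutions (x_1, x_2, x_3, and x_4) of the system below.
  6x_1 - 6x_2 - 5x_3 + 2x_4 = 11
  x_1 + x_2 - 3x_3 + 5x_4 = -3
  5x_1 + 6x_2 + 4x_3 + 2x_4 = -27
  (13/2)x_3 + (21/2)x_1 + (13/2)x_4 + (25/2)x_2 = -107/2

no solution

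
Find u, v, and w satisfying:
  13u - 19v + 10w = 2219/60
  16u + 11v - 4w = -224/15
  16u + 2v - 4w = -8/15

Row-reduce the augmented matrix:
R1 ← R1 / (13).
R2 ← R2 − 16·R1.
R3 ← R3 − 16·R1.
R2 ← R2 / (447/13).
R1 ← R1 + 19/13·R2.
R3 ← R3 − 330/13·R2.
R3 ← R3 / (-636/149).
R1 ← R1 − 34/447·R3.
R2 ← R2 + 212/447·R3.
Reading off the reduced rows gives u = 1/4, v = -8/5, w = 1/3.

u = 1/4, v = -8/5, w = 1/3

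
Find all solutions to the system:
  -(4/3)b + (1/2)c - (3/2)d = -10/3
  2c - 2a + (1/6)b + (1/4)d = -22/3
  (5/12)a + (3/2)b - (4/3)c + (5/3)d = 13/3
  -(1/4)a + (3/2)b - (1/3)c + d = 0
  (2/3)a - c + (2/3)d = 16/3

no solution

Row-reduce:
Swap R1 and R2.
R1 ← R1 / (-2).
R3 ← R3 − 5/12·R1.
R4 ← R4 + 1/4·R1.
R5 ← R5 − 2/3·R1.
R2 ← R2 / (-4/3).
R1 ← R1 + 1/12·R2.
R3 ← R3 − 221/144·R2.
R4 ← R4 − 71/48·R2.
R5 ← R5 − 1/18·R2.
R3 ← R3 / (-131/384).
R1 ← R1 + 33/32·R3.
R2 ← R2 + 3/8·R3.
R4 ← R4 + 11/384·R3.
R5 ← R5 + 5/16·R3.
R4 ← R4 / (-91/131).
R1 ← R1 + 1/131·R4.
R2 ← R2 − 297/262·R4.
R3 ← R3 − 3/131·R4.
R5 ← R5 − 91/131·R4.
Row 5 reduces to 0 = 1, a contradiction. The system is inconsistent.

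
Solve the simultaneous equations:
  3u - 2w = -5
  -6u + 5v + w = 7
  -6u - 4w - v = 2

Row-reduce the augmented matrix:
R1 ← R1 / (3).
R2 ← R2 + 6·R1.
R3 ← R3 + 6·R1.
R2 ← R2 / (5).
R3 ← R3 + 1·R2.
R3 ← R3 / (-43/5).
R1 ← R1 + 2/3·R3.
R2 ← R2 + 3/5·R3.
Reading off the reduced rows gives u = -1, v = 0, w = 1.

u = -1, v = 0, w = 1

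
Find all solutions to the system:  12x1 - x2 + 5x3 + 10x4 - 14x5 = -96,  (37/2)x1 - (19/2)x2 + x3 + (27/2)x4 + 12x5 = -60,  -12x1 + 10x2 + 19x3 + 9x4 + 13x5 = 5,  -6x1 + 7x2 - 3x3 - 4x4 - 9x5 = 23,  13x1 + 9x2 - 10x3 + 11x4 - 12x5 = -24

no solution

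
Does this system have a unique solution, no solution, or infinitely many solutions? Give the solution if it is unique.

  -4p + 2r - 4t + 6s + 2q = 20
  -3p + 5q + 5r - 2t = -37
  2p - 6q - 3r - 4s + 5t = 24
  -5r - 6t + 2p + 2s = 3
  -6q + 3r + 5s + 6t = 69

Row-reduce the augmented matrix:
R1 ← R1 / (-4).
R2 ← R2 + 3·R1.
R3 ← R3 − 2·R1.
R4 ← R4 − 2·R1.
R2 ← R2 / (7/2).
R1 ← R1 + 1/2·R2.
R3 ← R3 + 5·R2.
R4 ← R4 − 1·R2.
R5 ← R5 + 6·R2.
R3 ← R3 / (3).
R2 ← R2 − 1·R3.
R4 ← R4 + 5·R3.
R5 ← R5 − 9·R3.
R4 ← R4 / (-128/21).
R1 ← R1 + 15/7·R4.
R2 ← R2 − 25/21·R4.
R3 ← R3 + 52/21·R4.
R5 ← R5 − 137/7·R4.
R5 ← R5 / (-1085/128).
R1 ← R1 − 187/128·R5.
R2 ← R2 + 175/128·R5.
R3 ← R3 − 59/32·R5.
R4 ← R4 − 19/128·R5.
Reading off the reduced rows gives p = -3, q = -5, r = -3, s = 6, t = 3.

p = -3, q = -5, r = -3, s = 6, t = 3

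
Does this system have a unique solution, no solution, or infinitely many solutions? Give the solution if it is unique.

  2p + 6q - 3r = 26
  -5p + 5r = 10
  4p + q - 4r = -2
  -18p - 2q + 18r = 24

p = 4, q = 6, r = 6

Row-reduce the augmented matrix:
R1 ← R1 / (2).
R2 ← R2 + 5·R1.
R3 ← R3 − 4·R1.
R4 ← R4 + 18·R1.
R2 ← R2 / (15).
R1 ← R1 − 3·R2.
R3 ← R3 + 11·R2.
R4 ← R4 − 52·R2.
R3 ← R3 / (1/6).
R1 ← R1 + 1·R3.
R2 ← R2 + 1/6·R3.
R4 ← R4 + 1/3·R3.
R4 reduces to 0 = 0, so the extra equation is consistent.
Reading off the reduced rows gives p = 4, q = 6, r = 6.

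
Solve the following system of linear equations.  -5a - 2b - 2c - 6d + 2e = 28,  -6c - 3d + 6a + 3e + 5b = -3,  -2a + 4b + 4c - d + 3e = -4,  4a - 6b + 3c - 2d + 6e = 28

infinitely many solutions

Row-reduce:
R1 ← R1 / (-5).
R2 ← R2 − 6·R1.
R3 ← R3 + 2·R1.
R4 ← R4 − 4·R1.
R2 ← R2 / (13/5).
R1 ← R1 − 2/5·R2.
R3 ← R3 − 24/5·R2.
R4 ← R4 + 38/5·R2.
R3 ← R3 / (264/13).
R1 ← R1 − 22/13·R3.
R2 ← R2 + 42/13·R3.
R4 ← R4 + 301/13·R3.
R4 ← R4 / (-3577/264).
R1 ← R1 − 13/12·R4.
R2 ← R2 + 31/44·R4.
R3 ← R3 − 263/264·R4.
Rank is 4 with 5 unknowns, leaving e free.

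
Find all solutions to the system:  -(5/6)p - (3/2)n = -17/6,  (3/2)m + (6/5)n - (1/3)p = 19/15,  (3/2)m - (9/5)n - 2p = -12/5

Row-reduce:
Swap R1 and R2.
R1 ← R1 / (3/2).
R3 ← R3 − 3/2·R1.
R2 ← R2 / (-3/2).
R1 ← R1 − 4/5·R2.
R3 ← R3 + 3·R2.
Row 3 reduces to 0 = 2, a contradiction. The system is inconsistent.

no solution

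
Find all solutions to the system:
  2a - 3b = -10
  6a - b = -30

a = -5, b = 0

From equation 2: b = 30 + 6·a.
Substitute into equation 1 and solve: a = -5.
Then b = 0.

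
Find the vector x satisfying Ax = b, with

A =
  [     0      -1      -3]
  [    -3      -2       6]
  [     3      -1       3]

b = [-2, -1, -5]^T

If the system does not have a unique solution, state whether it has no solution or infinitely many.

Row-reduce the augmented matrix:
Swap R1 and R2.
R1 ← R1 / (-3).
R3 ← R3 − 3·R1.
R2 ← R2 / (-1).
R1 ← R1 − 2/3·R2.
R3 ← R3 + 3·R2.
R3 ← R3 / (18).
R1 ← R1 + 4·R3.
R2 ← R2 − 3·R3.
Reading off the reduced rows gives x_1 = -1, x_2 = 2, x_3 = 0.

x_1 = -1, x_2 = 2, x_3 = 0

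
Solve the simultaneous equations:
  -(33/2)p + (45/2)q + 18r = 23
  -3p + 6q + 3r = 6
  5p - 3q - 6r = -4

no solution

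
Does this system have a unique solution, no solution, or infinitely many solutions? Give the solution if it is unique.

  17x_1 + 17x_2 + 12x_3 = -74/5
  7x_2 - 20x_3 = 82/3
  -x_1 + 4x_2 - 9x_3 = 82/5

x_1 = -12/5, x_2 = 2, x_3 = -2/3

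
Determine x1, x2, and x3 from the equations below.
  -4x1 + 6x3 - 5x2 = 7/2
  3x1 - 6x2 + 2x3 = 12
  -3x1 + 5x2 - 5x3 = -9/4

x1 = -1/2, x2 = -3, x3 = -9/4

Row-reduce the augmented matrix:
R1 ← R1 / (-4).
R2 ← R2 − 3·R1.
R3 ← R3 + 3·R1.
R2 ← R2 / (-39/4).
R1 ← R1 − 5/4·R2.
R3 ← R3 − 35/4·R2.
R3 ← R3 / (-11/3).
R1 ← R1 + 2/3·R3.
R2 ← R2 + 2/3·R3.
Reading off the reduced rows gives x1 = -1/2, x2 = -3, x3 = -9/4.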